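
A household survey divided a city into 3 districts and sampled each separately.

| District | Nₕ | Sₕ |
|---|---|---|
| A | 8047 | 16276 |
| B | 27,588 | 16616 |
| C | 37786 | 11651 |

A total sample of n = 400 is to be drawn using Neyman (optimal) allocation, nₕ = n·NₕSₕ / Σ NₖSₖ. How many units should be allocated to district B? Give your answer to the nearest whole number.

Σ NₕSₕ = 8047·16276 + 27588·16616 + 37786·11651 = 1029619866.
Share for B: 458402208/1029619866 = 0.44521.
n_B = 400 × 0.44521 = 178.086... → 178.

178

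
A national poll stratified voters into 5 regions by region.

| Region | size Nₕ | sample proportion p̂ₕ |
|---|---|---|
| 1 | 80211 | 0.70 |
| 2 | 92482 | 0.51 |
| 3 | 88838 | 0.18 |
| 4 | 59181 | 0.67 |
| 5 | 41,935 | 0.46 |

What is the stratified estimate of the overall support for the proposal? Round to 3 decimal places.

N = 80211 + 92482 + 88838 + 59181 + 41935 = 362647.
Overall proportion = Σ (Nₕ/N)·p̂ₕ.
Σ Nₕp̂ₕ = 56147.7 + 47165.82 + 15990.84 + 39651.27 + 19290.1 = 178245.73.
178245.73 / 362647 = 0.49151... → 0.492.

0.492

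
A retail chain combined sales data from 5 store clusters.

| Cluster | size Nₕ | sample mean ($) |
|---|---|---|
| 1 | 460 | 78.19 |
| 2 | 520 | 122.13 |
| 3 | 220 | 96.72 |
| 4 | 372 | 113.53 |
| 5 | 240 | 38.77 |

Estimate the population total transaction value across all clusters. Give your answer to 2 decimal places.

172291.36

Population total = Σ Nₕ·x̄ₕ (each stratum's size times its mean).
460·78.19 + 520·122.13 + 220·96.72 + 372·113.53 + 240·38.77 = 35967.4 + 63507.6 + 21278.4 + 42233.16 + 9304.8 = 172291.36.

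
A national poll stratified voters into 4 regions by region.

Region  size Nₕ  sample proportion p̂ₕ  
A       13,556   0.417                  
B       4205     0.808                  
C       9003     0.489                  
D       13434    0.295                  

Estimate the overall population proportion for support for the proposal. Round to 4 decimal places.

Wₕ = Nₕ/N with N = 40198: 0.3372, 0.1046, 0.2240, 0.3342.
p̂_st = 0.3372·0.417 + 0.1046·0.808 + 0.2240·0.489 + 0.3342·0.295 ≈ 0.433255... → 0.4333.

0.4333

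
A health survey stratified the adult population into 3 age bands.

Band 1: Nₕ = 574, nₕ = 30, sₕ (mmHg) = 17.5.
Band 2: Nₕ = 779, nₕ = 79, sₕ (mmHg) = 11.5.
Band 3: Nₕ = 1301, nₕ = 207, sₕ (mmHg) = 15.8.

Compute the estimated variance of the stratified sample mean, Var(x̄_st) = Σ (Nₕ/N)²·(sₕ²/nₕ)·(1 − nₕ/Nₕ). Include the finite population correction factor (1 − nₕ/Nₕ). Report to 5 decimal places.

0.82584

N = 2654; Wₕ = Nₕ/N.
band 1: (574/2654)²·17.5²/30·(1 − 30/574) = 0.45254711
band 2: (779/2654)²·11.5²/79·(1 − 79/779) = 0.12959918
band 3: (1301/2654)²·15.8²/207·(1 − 207/1301) = 0.24368938
Sum = 0.82583567 → 0.82584.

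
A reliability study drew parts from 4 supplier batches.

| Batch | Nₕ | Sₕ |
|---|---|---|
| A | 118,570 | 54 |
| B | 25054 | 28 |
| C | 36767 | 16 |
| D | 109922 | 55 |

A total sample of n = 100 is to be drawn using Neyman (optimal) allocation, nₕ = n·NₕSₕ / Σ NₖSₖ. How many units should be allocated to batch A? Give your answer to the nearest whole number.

47

Σ NₕSₕ = 118570·54 + 25054·28 + 36767·16 + 109922·55 = 13738274.
Share for A: 6402780/13738274 = 0.46605.
n_A = 100 × 0.46605 = 46.605... → 47.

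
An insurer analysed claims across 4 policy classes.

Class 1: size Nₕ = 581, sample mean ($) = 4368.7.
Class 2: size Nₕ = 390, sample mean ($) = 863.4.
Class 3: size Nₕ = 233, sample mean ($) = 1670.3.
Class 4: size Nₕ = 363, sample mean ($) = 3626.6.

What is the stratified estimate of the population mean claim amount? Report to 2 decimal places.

2923.15

N = 1567; weights Wₕ = Nₕ/N = (0.3708, 0.2489, 0.1487, 0.2317).
x̄_st = Σ Wₕ·x̄ₕ = 0.3708·4368.7 + 0.2489·863.4 + 0.1487·1670.3 + 0.2317·3626.6 ≈ 2923.1502...
→ 2923.15.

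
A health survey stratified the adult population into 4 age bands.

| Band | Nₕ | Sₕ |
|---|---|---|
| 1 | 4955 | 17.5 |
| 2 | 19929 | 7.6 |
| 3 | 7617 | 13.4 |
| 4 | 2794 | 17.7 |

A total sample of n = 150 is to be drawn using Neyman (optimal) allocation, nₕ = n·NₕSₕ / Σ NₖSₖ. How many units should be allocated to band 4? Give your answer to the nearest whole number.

19

Σ NₕSₕ = 4955·17.5 + 19929·7.6 + 7617·13.4 + 2794·17.7 = 389694.5.
Share for 4: 49453.8/389694.5 = 0.12690.
n_4 = 150 × 0.12690 = 19.036... → 19.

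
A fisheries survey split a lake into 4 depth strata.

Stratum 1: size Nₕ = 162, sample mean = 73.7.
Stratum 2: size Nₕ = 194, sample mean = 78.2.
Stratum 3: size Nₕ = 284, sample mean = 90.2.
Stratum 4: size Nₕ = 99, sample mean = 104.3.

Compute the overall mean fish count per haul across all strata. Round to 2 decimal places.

85.32

N = 162 + 194 + 284 + 99 = 739.
Weight each subgroup mean by Nₕ/N and sum.
Σ Nₕx̄ₕ = 162·73.7 + 194·78.2 + 284·90.2 + 99·104.3 = 11939.4 + 15170.8 + 25616.8 + 10325.7 = 63052.7.
Divide by N: 63052.7 / 739 = 85.3217... → 85.32.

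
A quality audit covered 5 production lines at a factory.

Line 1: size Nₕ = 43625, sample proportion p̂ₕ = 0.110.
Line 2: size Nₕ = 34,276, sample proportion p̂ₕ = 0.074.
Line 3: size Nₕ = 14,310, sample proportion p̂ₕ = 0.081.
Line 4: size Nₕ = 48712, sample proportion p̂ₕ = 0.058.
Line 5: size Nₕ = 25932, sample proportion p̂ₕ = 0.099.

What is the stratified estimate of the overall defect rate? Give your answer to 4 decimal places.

Wₕ = Nₕ/N with N = 166855: 0.2615, 0.2054, 0.0858, 0.2919, 0.1554.
p̂_st = 0.2615·0.110 + 0.2054·0.074 + 0.0858·0.081 + 0.2919·0.058 + 0.1554·0.099 ≈ 0.083227... → 0.0832.

0.0832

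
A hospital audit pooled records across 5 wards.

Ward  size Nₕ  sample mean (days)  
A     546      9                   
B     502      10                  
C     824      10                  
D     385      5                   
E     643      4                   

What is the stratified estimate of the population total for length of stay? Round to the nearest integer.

Estimate total by summing Nₕ·x̄ₕ over strata.
546·9 + 502·10 + 824·10 + 385·5 + 643·4 = 4914 + 5020 + 8240 + 1925 + 2572 = 22671.

22671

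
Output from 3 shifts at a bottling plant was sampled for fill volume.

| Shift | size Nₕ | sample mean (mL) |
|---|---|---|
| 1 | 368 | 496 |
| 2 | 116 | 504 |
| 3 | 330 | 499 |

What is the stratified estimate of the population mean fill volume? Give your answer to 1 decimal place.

N = 368 + 116 + 330 = 814.
Overall mean = Σ (Nₕ/N)·x̄ₕ — weight by population share, not a simple average.
Σ Nₕx̄ₕ = 368·496 + 116·504 + 330·499 = 182528 + 58464 + 164670 = 405662.
Divide by N: 405662 / 814 = 498.356... → 498.4.

498.4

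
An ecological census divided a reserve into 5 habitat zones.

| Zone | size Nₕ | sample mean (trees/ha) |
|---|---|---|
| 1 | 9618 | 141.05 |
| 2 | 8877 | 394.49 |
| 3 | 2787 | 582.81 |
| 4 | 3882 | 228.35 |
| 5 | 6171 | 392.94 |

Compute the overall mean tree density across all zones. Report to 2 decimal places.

N = 31335; weights Wₕ = Nₕ/N = (0.3069, 0.2833, 0.0889, 0.1239, 0.1969).
x̄_st = Σ Wₕ·x̄ₕ = 0.3069·141.05 + 0.2833·394.49 + 0.0889·582.81 + 0.1239·228.35 + 0.1969·392.94 ≈ 312.5606...
→ 312.56.

312.56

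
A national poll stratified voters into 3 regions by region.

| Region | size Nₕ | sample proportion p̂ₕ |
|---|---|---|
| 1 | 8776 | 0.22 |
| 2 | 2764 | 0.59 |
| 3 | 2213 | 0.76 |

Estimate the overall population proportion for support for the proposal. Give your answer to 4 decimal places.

Wₕ = Nₕ/N with N = 13753: 0.6381, 0.2010, 0.1609.
p̂_st = 0.6381·0.22 + 0.2010·0.59 + 0.1609·0.76 ≈ 0.381252... → 0.3813.

0.3813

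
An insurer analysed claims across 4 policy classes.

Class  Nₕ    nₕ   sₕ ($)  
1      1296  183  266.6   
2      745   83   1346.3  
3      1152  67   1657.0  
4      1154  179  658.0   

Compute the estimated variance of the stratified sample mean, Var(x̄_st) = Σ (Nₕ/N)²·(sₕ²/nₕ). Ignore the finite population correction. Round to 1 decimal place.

N = 4347; Wₕ = Nₕ/N.
class 1: (1296/4347)²·266.6²/183 = 34.5223
class 2: (745/4347)²·1346.3²/83 = 641.4146
class 3: (1152/4347)²·1657.0²/67 = 2878.0338
class 4: (1154/4347)²·658.0²/179 = 170.4634
Sum = 3724.4341 → 3724.4.

3724.4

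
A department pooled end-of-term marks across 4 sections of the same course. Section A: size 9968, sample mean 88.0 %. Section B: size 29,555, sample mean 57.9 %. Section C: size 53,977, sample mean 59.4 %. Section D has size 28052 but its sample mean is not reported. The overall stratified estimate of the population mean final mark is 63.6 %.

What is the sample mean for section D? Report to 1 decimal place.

N = 9968 + 29555 + 53977 + 28052 = 121552.
Overall total = μ·N = 63.6·121552 = 7730707.2.
Subtract the known strata: 9968·88.0 + 29555·57.9 + 53977·59.4 = 5794652.3.
Remaining total for section D: 7730707.2 − 5794652.3 = 1936054.9.
Divide by its size: 1936054.9 / 28052 = 69.017... → 69.0.

69.0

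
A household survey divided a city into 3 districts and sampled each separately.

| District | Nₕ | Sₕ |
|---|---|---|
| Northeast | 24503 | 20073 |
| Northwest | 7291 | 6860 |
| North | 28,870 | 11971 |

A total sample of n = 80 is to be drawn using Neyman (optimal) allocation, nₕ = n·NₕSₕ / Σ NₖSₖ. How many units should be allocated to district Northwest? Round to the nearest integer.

5

Northeast: NₕSₕ = 24503·20073 = 491848719
Northwest: NₕSₕ = 7291·6860 = 50016260
North: NₕSₕ = 28870·11971 = 345602770
Σ NₕSₕ = 887467749.
n_Northwest = 80·50016260/887467749 = 4.509... → 5.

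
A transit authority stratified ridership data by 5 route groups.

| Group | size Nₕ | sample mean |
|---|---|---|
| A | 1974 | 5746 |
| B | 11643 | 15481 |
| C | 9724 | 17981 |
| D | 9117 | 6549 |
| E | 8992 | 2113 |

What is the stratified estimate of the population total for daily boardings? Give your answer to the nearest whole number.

Estimate total by summing Nₕ·x̄ₕ over strata.
1974·5746 + 11643·15481 + 9724·17981 + 9117·6549 + 8992·2113 = 11342604 + 180245283 + 174847244 + 59707233 + 19000096 = 445142460.

445142460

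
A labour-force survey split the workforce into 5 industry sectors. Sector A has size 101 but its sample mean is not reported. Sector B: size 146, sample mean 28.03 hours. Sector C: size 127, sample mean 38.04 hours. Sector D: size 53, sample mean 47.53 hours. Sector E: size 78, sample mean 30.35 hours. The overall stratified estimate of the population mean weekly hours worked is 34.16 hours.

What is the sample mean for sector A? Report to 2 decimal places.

34.07

N = 101 + 146 + 127 + 53 + 78 = 505.
Overall total = μ·N = 34.16·505 = 17250.8.
Subtract the known strata: 146·28.03 + 127·38.04 + 53·47.53 + 78·30.35 = 13809.85.
Remaining total for sector A: 17250.8 − 13809.85 = 3440.95.
Divide by its size: 3440.95 / 101 = 34.0688... → 34.07.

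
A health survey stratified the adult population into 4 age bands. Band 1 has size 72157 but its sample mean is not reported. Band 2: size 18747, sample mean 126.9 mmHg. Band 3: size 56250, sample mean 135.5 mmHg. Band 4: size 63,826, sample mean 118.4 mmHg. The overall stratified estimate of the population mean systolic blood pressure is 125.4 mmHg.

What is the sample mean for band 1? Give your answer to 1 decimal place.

Σ Nₕx̄ₕ = N·μ, so 72157·x̄_1 = 210980·125.4 − (18747·126.9 + 56250·135.5 + 63826·118.4).
= 26456892 − 17557867.7 = 8899024.3.
x̄_1 = 8899024.3 / 72157 = 123.329... → 123.3.

123.3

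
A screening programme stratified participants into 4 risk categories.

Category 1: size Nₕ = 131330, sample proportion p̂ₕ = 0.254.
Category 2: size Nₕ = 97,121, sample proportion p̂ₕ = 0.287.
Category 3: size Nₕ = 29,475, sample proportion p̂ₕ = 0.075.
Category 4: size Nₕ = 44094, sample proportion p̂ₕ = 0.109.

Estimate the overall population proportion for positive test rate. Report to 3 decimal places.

0.226

Wₕ = Nₕ/N with N = 302020: 0.4348, 0.3216, 0.0976, 0.1460.
p̂_st = 0.4348·0.254 + 0.3216·0.287 + 0.0976·0.075 + 0.1460·0.109 ≈ 0.22597... → 0.226.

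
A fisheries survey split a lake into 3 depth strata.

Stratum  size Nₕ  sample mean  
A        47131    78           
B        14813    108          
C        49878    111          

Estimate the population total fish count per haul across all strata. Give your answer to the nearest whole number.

10812480

Estimate total by summing Nₕ·x̄ₕ over strata.
47131·78 + 14813·108 + 49878·111 = 3676218 + 1599804 + 5536458 = 10812480.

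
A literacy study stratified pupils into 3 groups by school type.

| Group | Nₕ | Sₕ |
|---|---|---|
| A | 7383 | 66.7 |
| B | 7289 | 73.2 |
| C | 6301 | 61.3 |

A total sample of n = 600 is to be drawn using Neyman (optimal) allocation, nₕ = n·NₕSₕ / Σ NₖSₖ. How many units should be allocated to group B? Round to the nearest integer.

227

Σ NₕSₕ = 7383·66.7 + 7289·73.2 + 6301·61.3 = 1412252.2.
Share for B: 533554.8/1412252.2 = 0.37780.
n_B = 600 × 0.37780 = 226.683... → 227.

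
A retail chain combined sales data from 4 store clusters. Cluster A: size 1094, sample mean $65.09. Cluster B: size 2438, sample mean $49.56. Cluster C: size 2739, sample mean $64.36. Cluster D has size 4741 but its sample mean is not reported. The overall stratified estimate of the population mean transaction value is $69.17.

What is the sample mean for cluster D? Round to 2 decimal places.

82.97

N = 1094 + 2438 + 2739 + 4741 = 11012.
Overall total = μ·N = 69.17·11012 = 761700.04.
Subtract the known strata: 1094·65.09 + 2438·49.56 + 2739·64.36 = 368317.78.
Remaining total for cluster D: 761700.04 − 368317.78 = 393382.26.
Divide by its size: 393382.26 / 4741 = 82.9745... → 82.97.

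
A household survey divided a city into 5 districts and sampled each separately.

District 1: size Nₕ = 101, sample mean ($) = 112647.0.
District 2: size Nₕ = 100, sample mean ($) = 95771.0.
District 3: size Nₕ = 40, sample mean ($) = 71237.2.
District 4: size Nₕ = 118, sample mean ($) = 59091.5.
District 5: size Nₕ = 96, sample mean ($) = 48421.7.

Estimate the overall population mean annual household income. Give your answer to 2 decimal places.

N = 101 + 100 + 40 + 118 + 96 = 455.
The stratified mean weights each stratum mean by its population share Nₕ/N.
Σ Nₕx̄ₕ = 101·112647.0 + 100·95771.0 + 40·71237.2 + 118·59091.5 + 96·48421.7 = 11377347 + 9577100 + 2849488 + 6972797 + 4648483.2 = 35425215.2.
Divide by N: 35425215.2 / 455 = 77857.6158... → 77857.62.

77857.62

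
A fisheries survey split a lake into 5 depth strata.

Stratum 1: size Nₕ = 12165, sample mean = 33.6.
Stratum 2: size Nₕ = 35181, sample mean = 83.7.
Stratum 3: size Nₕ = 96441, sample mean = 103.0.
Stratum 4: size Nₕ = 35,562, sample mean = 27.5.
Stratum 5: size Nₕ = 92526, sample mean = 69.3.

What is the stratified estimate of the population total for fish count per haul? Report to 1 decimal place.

Population total = Σ Nₕ·x̄ₕ (each stratum's size times its mean).
12165·33.6 + 35181·83.7 + 96441·103.0 + 35562·27.5 + 92526·69.3 = 408744 + 2944649.7 + 9933423 + 977955 + 6412051.8 = 20676823.5.

20676823.5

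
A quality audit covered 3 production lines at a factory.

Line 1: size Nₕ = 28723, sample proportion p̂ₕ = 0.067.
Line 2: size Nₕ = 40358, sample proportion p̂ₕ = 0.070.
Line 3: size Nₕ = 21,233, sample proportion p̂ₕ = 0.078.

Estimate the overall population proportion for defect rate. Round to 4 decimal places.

Wₕ = Nₕ/N with N = 90314: 0.3180, 0.4469, 0.2351.
p̂_st = 0.3180·0.067 + 0.4469·0.070 + 0.2351·0.078 ≈ 0.070927... → 0.0709.

0.0709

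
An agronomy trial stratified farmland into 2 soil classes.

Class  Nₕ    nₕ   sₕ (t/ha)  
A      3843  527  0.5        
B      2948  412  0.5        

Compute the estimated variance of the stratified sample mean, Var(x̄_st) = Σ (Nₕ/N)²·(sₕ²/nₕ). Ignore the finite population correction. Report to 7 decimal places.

0.0002663

N = 6791. Term for each stratum: Wₕ²sₕ²/nₕ.
Var(x̄_st) = 0.0001519157 + 0.0001143485 = 0.0002662642 → 0.0002663.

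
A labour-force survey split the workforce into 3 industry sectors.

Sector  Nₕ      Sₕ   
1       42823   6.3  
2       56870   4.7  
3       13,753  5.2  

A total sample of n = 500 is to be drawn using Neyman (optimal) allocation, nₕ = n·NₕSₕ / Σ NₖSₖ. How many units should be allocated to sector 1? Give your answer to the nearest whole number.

Σ NₕSₕ = 42823·6.3 + 56870·4.7 + 13753·5.2 = 608589.5.
Share for 1: 269784.9/608589.5 = 0.44330.
n_1 = 500 × 0.44330 = 221.648... → 222.

222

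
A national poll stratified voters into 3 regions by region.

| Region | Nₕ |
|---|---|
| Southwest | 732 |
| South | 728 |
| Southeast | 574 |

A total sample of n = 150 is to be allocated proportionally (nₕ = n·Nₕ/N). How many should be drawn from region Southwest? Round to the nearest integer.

N = 732 + 728 + 574 = 2034.
n_Southwest = 150·732/2034 = 53.982... → 54.

54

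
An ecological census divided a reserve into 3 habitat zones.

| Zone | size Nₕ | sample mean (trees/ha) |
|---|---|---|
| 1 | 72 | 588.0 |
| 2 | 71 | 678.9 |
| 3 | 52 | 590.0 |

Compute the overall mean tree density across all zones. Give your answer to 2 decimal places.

621.63

N = 195; weights Wₕ = Nₕ/N = (0.3692, 0.3641, 0.2667).
x̄_st = Σ Wₕ·x̄ₕ = 0.3692·588.0 + 0.3641·678.9 + 0.2667·590.0 ≈ 621.6303...
→ 621.63.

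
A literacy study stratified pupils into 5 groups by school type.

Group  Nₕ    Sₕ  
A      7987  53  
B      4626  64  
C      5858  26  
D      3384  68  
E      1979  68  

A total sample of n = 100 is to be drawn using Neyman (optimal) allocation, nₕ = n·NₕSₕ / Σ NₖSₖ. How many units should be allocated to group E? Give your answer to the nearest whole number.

11

Σ NₕSₕ = 7987·53 + 4626·64 + 5858·26 + 3384·68 + 1979·68 = 1236367.
Share for E: 134572/1236367 = 0.10884.
n_E = 100 × 0.10884 = 10.884... → 11.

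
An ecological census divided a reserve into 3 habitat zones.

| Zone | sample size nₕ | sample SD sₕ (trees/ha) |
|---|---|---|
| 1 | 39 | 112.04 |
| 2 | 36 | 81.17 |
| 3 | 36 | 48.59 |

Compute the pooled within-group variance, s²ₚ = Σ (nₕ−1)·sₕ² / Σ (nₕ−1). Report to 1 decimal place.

Degrees of freedom: 38 + 35 + 35 = 108.
Σ(nₕ−1)sₕ² = 38·12552.9616 + 35·6588.5689 + 35·2360.9881 = 790247.0358.
s²ₚ = 790247.0358 / 108 = 7317.102... → 7317.1.

7317.1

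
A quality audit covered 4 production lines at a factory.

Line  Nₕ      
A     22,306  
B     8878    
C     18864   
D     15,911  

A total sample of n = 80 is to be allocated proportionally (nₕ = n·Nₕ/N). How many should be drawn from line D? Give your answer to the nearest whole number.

N = 22306 + 8878 + 18864 + 15911 = 65959.
n_D = 80·15911/65959 = 19.298... → 19.

19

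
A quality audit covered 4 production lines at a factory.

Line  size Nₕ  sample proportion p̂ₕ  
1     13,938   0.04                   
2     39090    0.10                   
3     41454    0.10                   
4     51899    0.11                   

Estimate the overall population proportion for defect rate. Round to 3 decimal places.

Wₕ = Nₕ/N with N = 146381: 0.0952, 0.2670, 0.2832, 0.3545.
p̂_st = 0.0952·0.04 + 0.2670·0.10 + 0.2832·0.10 + 0.3545·0.11 ≈ 0.09783... → 0.098.

0.098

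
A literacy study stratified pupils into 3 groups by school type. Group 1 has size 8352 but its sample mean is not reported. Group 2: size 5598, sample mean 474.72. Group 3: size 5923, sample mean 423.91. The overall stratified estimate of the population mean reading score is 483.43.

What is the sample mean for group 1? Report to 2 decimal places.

531.48

N = 8352 + 5598 + 5923 = 19873.
Overall total = μ·N = 483.43·19873 = 9607204.39.
Subtract the known strata: 5598·474.72 + 5923·423.91 = 5168301.49.
Remaining total for group 1: 9607204.39 − 5168301.49 = 4438902.9.
Divide by its size: 4438902.9 / 8352 = 531.4778... → 531.48.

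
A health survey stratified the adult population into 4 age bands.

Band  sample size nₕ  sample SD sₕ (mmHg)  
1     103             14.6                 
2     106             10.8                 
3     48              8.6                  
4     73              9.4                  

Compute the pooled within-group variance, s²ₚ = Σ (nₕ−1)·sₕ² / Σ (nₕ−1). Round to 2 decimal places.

Degrees of freedom: 102 + 105 + 47 + 72 = 326.
Σ(nₕ−1)sₕ² = 102·213.16 + 105·116.64 + 47·73.96 + 72·88.36 = 43827.56.
s²ₚ = 43827.56 / 326 = 134.4404... → 134.44.

134.44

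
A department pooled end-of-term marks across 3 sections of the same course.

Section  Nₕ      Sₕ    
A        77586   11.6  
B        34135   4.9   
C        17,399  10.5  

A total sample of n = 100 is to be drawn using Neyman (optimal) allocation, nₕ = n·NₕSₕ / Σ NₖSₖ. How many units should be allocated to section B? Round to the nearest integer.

13

Σ NₕSₕ = 77586·11.6 + 34135·4.9 + 17399·10.5 = 1249948.6.
Share for B: 167261.5/1249948.6 = 0.13381.
n_B = 100 × 0.13381 = 13.381... → 13.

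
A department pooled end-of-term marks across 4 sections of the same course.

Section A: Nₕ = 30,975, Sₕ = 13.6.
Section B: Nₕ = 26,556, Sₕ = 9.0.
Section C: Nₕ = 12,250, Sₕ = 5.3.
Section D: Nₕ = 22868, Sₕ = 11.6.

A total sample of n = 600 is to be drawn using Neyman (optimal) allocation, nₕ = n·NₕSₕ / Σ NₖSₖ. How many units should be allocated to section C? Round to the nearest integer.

39

A: NₕSₕ = 30975·13.6 = 421260
B: NₕSₕ = 26556·9.0 = 239004
C: NₕSₕ = 12250·5.3 = 64925
D: NₕSₕ = 22868·11.6 = 265268.8
Σ NₕSₕ = 990457.8.
n_C = 600·64925/990457.8 = 39.330... → 39.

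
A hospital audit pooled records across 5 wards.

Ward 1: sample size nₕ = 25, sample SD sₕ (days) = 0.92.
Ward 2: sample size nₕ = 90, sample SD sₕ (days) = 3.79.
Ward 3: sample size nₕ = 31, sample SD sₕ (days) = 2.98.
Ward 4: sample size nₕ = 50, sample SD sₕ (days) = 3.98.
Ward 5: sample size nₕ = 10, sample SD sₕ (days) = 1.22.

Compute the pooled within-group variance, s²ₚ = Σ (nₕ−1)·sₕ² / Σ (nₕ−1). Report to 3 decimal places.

1: (25−1)·0.92² = 24·0.8464 = 20.3136
2: (90−1)·3.79² = 89·14.3641 = 1278.4049
3: (31−1)·2.98² = 30·8.8804 = 266.412
4: (50−1)·3.98² = 49·15.8404 = 776.1796
5: (10−1)·1.22² = 9·1.4884 = 13.3956
Numerator = 2354.7057; denominator = Σ(nₕ−1) = 201.
s²ₚ = 2354.7057/201 = 11.71495... → 11.715.

11.715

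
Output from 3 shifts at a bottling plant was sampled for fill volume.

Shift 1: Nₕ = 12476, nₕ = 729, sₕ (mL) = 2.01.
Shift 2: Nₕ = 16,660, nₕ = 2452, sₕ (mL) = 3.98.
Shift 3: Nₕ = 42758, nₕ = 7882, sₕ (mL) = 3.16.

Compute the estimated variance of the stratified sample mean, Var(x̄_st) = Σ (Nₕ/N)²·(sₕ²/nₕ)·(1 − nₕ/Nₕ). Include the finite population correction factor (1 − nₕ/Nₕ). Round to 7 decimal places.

N = 71894. Term for each stratum: Wₕ²sₕ²/nₕ·(1−nₕ/Nₕ).
Var(x̄_st) = 0.0001571381 + 0.0002958478 + 0.0003655077 = 0.0008184936 → 0.0008185.

0.0008185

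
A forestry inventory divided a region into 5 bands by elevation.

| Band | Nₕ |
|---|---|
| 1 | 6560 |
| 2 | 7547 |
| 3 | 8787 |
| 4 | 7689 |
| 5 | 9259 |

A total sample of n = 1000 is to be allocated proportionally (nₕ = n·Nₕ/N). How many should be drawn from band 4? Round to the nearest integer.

N = 6560 + 7547 + 8787 + 7689 + 9259 = 39842.
n_4 = 1000·7689/39842 = 192.987... → 193.

193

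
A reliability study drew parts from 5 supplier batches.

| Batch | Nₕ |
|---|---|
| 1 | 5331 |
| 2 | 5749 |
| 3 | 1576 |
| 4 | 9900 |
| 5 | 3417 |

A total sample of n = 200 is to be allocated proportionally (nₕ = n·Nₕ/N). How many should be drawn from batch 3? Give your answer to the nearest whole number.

Share of batch 3 = 1576/25973 = 0.06068.
Allocate 200 × 0.06068 = 12.136... → 12.

12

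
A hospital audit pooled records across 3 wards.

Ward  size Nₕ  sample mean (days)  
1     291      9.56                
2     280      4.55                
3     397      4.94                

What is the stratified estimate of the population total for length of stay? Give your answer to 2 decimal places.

1: 291·9.56 = 2781.96
2: 280·4.55 = 1274
3: 397·4.94 = 1961.18
τ̂ = Σ Nₕx̄ₕ = 6017.14.

6017.14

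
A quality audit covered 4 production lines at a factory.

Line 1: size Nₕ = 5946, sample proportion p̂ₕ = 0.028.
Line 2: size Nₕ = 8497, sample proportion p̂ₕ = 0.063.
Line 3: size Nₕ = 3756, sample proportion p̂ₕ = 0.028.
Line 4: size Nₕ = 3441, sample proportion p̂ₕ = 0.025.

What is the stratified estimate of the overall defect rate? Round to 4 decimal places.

Wₕ = Nₕ/N with N = 21640: 0.2748, 0.3927, 0.1736, 0.1590.
p̂_st = 0.2748·0.028 + 0.3927·0.063 + 0.1736·0.028 + 0.1590·0.025 ≈ 0.041266... → 0.0413.

0.0413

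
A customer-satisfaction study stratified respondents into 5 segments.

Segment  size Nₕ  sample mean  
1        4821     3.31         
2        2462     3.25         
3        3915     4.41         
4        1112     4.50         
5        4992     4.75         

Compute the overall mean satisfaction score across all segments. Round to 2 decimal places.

N = 4821 + 2462 + 3915 + 1112 + 4992 = 17302.
Weight each subgroup mean by Nₕ/N and sum.
Σ Nₕx̄ₕ = 4821·3.31 + 2462·3.25 + 3915·4.41 + 1112·4.50 + 4992·4.75 = 15957.51 + 8001.5 + 17265.15 + 5004 + 23712 = 69940.16.
Divide by N: 69940.16 / 17302 = 4.0423... → 4.04.

4.04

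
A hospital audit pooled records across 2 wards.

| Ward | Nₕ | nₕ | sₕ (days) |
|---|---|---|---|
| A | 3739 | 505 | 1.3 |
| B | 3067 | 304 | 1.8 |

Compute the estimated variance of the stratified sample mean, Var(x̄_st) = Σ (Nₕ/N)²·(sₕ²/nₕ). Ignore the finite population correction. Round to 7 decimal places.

N = 6806. Term for each stratum: Wₕ²sₕ²/nₕ.
Var(x̄_st) = 0.0010100023 + 0.0021642882 = 0.0031742905 → 0.0031743.

0.0031743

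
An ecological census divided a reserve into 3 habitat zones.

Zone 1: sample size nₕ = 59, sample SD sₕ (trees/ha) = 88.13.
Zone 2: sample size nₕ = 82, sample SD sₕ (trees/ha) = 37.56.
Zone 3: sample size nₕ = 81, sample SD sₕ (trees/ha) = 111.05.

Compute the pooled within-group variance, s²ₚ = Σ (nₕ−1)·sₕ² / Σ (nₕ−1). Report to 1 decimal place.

7083.6

1: (59−1)·88.13² = 58·7766.8969 = 450480.0202
2: (82−1)·37.56² = 81·1410.7536 = 114271.0416
3: (81−1)·111.05² = 80·12332.1025 = 986568.2
Numerator = 1551319.2618; denominator = Σ(nₕ−1) = 219.
s²ₚ = 1551319.2618/219 = 7083.650... → 7083.6.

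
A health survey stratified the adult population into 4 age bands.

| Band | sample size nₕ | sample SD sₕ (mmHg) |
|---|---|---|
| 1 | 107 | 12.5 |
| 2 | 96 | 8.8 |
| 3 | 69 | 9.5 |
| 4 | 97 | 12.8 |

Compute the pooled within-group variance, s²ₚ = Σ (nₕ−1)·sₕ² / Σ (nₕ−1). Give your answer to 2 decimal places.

125.44

1: (107−1)·12.5² = 106·156.25 = 16562.5
2: (96−1)·8.8² = 95·77.44 = 7356.8
3: (69−1)·9.5² = 68·90.25 = 6137
4: (97−1)·12.8² = 96·163.84 = 15728.64
Numerator = 45784.94; denominator = Σ(nₕ−1) = 365.
s²ₚ = 45784.94/365 = 125.4382... → 125.44.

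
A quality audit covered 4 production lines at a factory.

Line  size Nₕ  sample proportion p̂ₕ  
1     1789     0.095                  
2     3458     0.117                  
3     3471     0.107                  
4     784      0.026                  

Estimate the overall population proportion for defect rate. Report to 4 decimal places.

N = 1789 + 3458 + 3471 + 784 = 9502.
Overall proportion = Σ (Nₕ/N)·p̂ₕ.
Σ Nₕp̂ₕ = 169.955 + 404.586 + 371.397 + 20.384 = 966.322.
966.322 / 9502 = 0.101697... → 0.1017.

0.1017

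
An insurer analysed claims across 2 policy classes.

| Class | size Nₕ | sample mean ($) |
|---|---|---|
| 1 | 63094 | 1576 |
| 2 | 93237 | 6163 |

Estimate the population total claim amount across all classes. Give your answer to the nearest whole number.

1: 63094·1576 = 99436144
2: 93237·6163 = 574619631
τ̂ = Σ Nₕx̄ₕ = 674055775.

674055775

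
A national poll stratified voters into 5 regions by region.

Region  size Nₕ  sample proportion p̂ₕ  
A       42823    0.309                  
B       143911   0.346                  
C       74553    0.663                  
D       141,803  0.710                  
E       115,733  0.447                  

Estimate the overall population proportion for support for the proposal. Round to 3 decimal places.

0.511

Wₕ = Nₕ/N with N = 518823: 0.0825, 0.2774, 0.1437, 0.2733, 0.2231.
p̂_st = 0.0825·0.309 + 0.2774·0.346 + 0.1437·0.663 + 0.2733·0.710 + 0.2231·0.447 ≈ 0.51052... → 0.511.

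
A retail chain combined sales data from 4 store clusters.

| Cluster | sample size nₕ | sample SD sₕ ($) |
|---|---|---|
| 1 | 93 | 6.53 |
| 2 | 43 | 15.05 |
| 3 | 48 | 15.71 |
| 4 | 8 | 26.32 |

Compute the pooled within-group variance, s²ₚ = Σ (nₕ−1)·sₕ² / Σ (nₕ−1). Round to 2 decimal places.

1: (93−1)·6.53² = 92·42.6409 = 3922.9628
2: (43−1)·15.05² = 42·226.5025 = 9513.105
3: (48−1)·15.71² = 47·246.8041 = 11599.7927
4: (8−1)·26.32² = 7·692.7424 = 4849.1968
Numerator = 29885.0573; denominator = Σ(nₕ−1) = 188.
s²ₚ = 29885.0573/188 = 158.9631... → 158.96.

158.96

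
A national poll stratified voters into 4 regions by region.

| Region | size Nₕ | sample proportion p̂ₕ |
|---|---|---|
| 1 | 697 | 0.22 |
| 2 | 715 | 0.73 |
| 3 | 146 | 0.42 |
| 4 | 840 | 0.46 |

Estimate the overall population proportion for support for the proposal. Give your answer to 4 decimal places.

0.4683

Wₕ = Nₕ/N with N = 2398: 0.2907, 0.2982, 0.0609, 0.3503.
p̂_st = 0.2907·0.22 + 0.2982·0.73 + 0.0609·0.42 + 0.3503·0.46 ≈ 0.468311... → 0.4683.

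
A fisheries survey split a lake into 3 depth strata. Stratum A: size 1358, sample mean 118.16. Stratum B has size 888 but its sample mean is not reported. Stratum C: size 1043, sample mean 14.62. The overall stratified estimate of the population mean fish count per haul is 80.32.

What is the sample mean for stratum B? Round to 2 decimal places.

N = 1358 + 888 + 1043 = 3289.
Overall total = μ·N = 80.32·3289 = 264172.48.
Subtract the known strata: 1358·118.16 + 1043·14.62 = 175709.94.
Remaining total for stratum B: 264172.48 − 175709.94 = 88462.54.
Divide by its size: 88462.54 / 888 = 99.6200... → 99.62.

99.62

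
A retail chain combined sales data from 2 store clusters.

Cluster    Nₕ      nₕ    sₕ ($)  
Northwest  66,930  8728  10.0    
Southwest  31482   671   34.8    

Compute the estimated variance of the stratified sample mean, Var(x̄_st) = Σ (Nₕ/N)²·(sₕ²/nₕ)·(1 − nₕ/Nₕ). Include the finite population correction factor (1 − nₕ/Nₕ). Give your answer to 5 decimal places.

0.18537

N = 98412; Wₕ = Nₕ/N.
cluster Northwest: (66930/98412)²·10.0²/8728·(1 − 8728/66930) = 0.00460838
cluster Southwest: (31482/98412)²·34.8²/671·(1 − 671/31482) = 0.18076234
Sum = 0.18537072 → 0.18537.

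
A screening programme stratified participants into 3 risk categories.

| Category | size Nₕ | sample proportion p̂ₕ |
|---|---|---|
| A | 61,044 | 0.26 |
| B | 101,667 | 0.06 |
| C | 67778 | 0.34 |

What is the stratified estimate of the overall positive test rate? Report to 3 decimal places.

Wₕ = Nₕ/N with N = 230489: 0.2648, 0.4411, 0.2941.
p̂_st = 0.2648·0.26 + 0.4411·0.06 + 0.2941·0.34 ≈ 0.19531... → 0.195.

0.195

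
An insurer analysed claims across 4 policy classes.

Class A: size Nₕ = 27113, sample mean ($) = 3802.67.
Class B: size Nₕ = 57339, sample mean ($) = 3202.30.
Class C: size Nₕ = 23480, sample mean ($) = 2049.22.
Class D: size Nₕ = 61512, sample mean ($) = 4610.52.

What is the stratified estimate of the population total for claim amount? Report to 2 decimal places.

A: 27113·3802.67 = 103101791.71
B: 57339·3202.30 = 183616679.7
C: 23480·2049.22 = 48115685.6
D: 61512·4610.52 = 283602306.24
τ̂ = Σ Nₕx̄ₕ = 618436463.25.

618436463.25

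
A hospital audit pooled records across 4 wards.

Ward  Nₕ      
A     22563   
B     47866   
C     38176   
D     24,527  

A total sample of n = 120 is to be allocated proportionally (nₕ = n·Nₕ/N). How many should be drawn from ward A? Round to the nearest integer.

20

N = 22563 + 47866 + 38176 + 24527 = 133132.
n_A = 120·22563/133132 = 20.337... → 20.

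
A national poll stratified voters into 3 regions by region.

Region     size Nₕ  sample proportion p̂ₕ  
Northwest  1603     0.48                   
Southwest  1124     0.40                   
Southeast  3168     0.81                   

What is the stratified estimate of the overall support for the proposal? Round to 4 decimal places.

Wₕ = Nₕ/N with N = 5895: 0.2719, 0.1907, 0.5374.
p̂_st = 0.2719·0.48 + 0.1907·0.40 + 0.5374·0.81 ≈ 0.642090... → 0.6421.

0.6421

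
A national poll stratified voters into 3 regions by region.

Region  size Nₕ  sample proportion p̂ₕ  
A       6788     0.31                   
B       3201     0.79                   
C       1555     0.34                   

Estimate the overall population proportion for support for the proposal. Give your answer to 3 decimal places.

0.447

Wₕ = Nₕ/N with N = 11544: 0.5880, 0.2773, 0.1347.
p̂_st = 0.5880·0.31 + 0.2773·0.79 + 0.1347·0.34 ≈ 0.44714... → 0.447.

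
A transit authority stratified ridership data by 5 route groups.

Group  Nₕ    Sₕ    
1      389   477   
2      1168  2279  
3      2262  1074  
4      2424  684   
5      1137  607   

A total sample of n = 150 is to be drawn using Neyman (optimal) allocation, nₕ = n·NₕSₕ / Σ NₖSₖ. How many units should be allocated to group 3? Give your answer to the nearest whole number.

1: NₕSₕ = 389·477 = 185553
2: NₕSₕ = 1168·2279 = 2661872
3: NₕSₕ = 2262·1074 = 2429388
4: NₕSₕ = 2424·684 = 1658016
5: NₕSₕ = 1137·607 = 690159
Σ NₕSₕ = 7624988.
n_3 = 150·2429388/7624988 = 47.791... → 48.

48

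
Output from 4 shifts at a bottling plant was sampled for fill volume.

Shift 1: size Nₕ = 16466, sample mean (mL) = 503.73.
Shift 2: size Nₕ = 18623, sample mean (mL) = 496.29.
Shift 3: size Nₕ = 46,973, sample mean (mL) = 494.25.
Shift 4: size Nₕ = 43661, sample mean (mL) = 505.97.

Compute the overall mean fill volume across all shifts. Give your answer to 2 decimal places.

499.86

x̄_st = (Σ Nₕx̄ₕ) / (Σ Nₕ) = (16466·503.73 + 18623·496.29 + 46973·494.25 + 43661·505.97) / 125723
= 62844388.27 / 125723 = 499.8639... → 499.86.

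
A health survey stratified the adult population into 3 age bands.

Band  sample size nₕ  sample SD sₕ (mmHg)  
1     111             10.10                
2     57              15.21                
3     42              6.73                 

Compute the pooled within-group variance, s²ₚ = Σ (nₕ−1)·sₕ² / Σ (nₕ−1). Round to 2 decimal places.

Degrees of freedom: 110 + 56 + 41 = 207.
Σ(nₕ−1)sₕ² = 110·102.01 + 56·231.3441 + 41·45.2929 = 26033.3785.
s²ₚ = 26033.3785 / 207 = 125.7651... → 125.77.

125.77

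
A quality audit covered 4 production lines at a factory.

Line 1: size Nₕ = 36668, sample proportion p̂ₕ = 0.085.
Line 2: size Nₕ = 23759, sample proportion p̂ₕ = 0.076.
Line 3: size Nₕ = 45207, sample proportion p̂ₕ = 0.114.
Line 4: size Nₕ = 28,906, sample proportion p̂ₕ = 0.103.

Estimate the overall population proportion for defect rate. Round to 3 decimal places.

N = 36668 + 23759 + 45207 + 28906 = 134540.
Overall proportion = Σ (Nₕ/N)·p̂ₕ.
Σ Nₕp̂ₕ = 3116.78 + 1805.684 + 5153.598 + 2977.318 = 13053.38.
13053.38 / 134540 = 0.09702... → 0.097.

0.097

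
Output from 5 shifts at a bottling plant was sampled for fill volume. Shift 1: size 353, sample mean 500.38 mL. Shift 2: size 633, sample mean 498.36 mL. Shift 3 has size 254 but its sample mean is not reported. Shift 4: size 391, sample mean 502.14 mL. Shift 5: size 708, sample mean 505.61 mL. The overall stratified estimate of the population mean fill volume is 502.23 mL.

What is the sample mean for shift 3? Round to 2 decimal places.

N = 353 + 633 + 254 + 391 + 708 = 2339.
Overall total = μ·N = 502.23·2339 = 1174715.97.
Subtract the known strata: 353·500.38 + 633·498.36 + 391·502.14 + 708·505.61 = 1046404.64.
Remaining total for shift 3: 1174715.97 − 1046404.64 = 128311.33.
Divide by its size: 128311.33 / 254 = 505.1627... → 505.16.

505.16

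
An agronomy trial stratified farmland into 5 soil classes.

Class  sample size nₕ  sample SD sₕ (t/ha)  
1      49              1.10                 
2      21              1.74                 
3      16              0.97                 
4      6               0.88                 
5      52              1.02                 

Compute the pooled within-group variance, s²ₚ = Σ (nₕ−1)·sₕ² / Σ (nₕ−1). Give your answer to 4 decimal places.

1.3646

Degrees of freedom: 48 + 20 + 15 + 5 + 51 = 139.
Σ(nₕ−1)sₕ² = 48·1.21 + 20·3.0276 + 15·0.9409 + 5·0.7744 + 51·1.0404 = 189.6779.
s²ₚ = 189.6779 / 139 = 1.364589... → 1.3646.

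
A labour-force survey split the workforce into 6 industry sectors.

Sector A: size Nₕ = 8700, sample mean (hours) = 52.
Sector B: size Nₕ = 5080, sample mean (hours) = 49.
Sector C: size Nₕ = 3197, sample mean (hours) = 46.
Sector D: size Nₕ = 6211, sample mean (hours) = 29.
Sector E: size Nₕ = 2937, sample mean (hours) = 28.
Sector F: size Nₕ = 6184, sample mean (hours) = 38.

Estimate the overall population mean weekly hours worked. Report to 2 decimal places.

41.65

N = 8700 + 5080 + 3197 + 6211 + 2937 + 6184 = 32309.
Weight each subgroup mean by Nₕ/N and sum.
Σ Nₕx̄ₕ = 8700·52 + 5080·49 + 3197·46 + 6211·29 + 2937·28 + 6184·38 = 452400 + 248920 + 147062 + 180119 + 82236 + 234992 = 1345729.
Divide by N: 1345729 / 32309 = 41.6518... → 41.65.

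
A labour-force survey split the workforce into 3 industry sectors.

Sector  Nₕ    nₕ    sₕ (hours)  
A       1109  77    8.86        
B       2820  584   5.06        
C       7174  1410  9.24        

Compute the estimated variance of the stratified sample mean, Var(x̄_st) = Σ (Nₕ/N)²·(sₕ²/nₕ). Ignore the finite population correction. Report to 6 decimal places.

N = 11103. Term for each stratum: Wₕ²sₕ²/nₕ.
Var(x̄_st) = 0.010170894 + 0.002828171 + 0.025279408 = 0.038278473 → 0.038278.

0.038278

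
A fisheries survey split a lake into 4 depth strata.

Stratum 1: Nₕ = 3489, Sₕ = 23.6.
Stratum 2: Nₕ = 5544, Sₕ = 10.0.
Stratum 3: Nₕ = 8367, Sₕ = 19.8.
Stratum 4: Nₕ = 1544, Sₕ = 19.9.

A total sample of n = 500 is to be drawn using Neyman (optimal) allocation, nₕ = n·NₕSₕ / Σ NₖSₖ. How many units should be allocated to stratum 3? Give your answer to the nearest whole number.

248

Σ NₕSₕ = 3489·23.6 + 5544·10.0 + 8367·19.8 + 1544·19.9 = 334172.6.
Share for 3: 165666.6/334172.6 = 0.49575.
n_3 = 500 × 0.49575 = 247.876... → 248.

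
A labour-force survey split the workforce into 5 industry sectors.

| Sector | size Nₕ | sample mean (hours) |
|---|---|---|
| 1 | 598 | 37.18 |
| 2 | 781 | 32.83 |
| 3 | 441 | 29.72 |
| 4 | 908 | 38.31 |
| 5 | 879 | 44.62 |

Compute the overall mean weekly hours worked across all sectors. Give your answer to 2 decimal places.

N = 598 + 781 + 441 + 908 + 879 = 3607.
The stratified mean weights each stratum mean by its population share Nₕ/N.
Σ Nₕx̄ₕ = 598·37.18 + 781·32.83 + 441·29.72 + 908·38.31 + 879·44.62 = 22233.64 + 25640.23 + 13106.52 + 34785.48 + 39220.98 = 134986.85.
Divide by N: 134986.85 / 3607 = 37.4236... → 37.42.

37.42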